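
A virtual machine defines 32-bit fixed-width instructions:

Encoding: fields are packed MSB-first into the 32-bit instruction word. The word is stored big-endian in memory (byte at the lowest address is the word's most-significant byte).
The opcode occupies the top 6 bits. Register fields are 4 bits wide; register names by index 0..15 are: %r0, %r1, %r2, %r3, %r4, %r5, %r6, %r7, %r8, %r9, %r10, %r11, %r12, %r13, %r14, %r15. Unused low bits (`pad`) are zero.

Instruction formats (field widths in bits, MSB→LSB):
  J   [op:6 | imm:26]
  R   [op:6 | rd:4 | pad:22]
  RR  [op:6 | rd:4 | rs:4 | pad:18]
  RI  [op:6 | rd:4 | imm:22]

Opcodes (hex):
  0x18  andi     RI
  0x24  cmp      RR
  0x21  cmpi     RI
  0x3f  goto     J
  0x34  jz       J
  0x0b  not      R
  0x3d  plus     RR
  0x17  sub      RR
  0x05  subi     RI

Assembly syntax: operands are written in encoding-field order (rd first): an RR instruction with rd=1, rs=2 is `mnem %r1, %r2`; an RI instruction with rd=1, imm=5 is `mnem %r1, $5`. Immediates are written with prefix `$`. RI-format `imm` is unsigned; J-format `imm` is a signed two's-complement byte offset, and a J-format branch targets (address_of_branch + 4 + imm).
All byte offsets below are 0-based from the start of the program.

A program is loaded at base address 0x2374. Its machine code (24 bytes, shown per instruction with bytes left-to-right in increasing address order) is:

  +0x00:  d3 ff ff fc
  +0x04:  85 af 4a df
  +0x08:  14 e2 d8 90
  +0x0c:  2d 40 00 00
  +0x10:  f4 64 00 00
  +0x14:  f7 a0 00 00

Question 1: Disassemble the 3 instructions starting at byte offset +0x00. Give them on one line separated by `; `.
jz $-4; cmpi %r6, $3099359; subi %r3, $2283664

+0x00: d3 ff ff fc ⇒ word 0xd3fffffc (big)
  top 6b → 0x34 → jz [J]
  imm@[25:0]=0x3fffffc (s26→-4) ⇒ $-4
+0x04: 85 af 4a df ⇒ word 0x85af4adf (big)
  top 6b → 0x21 → cmpi [RI]
  rd@[25:22]=0x6 ⇒ %r6
  imm@[21:0]=0x2f4adf ⇒ $3099359
+0x08: 14 e2 d8 90 ⇒ word 0x14e2d890 (big)
  top 6b → 0x5 → subi [RI]
  rd@[25:22]=0x3 ⇒ %r3
  imm@[21:0]=0x22d890 ⇒ $2283664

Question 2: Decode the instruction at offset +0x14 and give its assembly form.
[14] f7 a0 00 00 → 0xf7a00000
  top 6b → 0x3d → plus [RR]
  rd@[25:22]=0xe ⇒ %r14
  rs@[21:18]=0x8 ⇒ %r8

plus %r14, %r8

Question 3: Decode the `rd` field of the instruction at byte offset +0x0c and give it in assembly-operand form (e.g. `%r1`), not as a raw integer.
%r5

[0c] 2d 40 00 00 → 0x2d400000
  opcode bits[31:26]=0xb: not/R
  [25:22] rd=5 = %r5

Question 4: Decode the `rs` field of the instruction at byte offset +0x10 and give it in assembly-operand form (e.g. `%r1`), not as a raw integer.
%r9

@+10  big-endian(f4 64 00 00) = 0xf4640000
  top 6b → 0x3d → plus [RR]
  [25:22] rd=1 = %r1
  [21:18] rs=9 = %r9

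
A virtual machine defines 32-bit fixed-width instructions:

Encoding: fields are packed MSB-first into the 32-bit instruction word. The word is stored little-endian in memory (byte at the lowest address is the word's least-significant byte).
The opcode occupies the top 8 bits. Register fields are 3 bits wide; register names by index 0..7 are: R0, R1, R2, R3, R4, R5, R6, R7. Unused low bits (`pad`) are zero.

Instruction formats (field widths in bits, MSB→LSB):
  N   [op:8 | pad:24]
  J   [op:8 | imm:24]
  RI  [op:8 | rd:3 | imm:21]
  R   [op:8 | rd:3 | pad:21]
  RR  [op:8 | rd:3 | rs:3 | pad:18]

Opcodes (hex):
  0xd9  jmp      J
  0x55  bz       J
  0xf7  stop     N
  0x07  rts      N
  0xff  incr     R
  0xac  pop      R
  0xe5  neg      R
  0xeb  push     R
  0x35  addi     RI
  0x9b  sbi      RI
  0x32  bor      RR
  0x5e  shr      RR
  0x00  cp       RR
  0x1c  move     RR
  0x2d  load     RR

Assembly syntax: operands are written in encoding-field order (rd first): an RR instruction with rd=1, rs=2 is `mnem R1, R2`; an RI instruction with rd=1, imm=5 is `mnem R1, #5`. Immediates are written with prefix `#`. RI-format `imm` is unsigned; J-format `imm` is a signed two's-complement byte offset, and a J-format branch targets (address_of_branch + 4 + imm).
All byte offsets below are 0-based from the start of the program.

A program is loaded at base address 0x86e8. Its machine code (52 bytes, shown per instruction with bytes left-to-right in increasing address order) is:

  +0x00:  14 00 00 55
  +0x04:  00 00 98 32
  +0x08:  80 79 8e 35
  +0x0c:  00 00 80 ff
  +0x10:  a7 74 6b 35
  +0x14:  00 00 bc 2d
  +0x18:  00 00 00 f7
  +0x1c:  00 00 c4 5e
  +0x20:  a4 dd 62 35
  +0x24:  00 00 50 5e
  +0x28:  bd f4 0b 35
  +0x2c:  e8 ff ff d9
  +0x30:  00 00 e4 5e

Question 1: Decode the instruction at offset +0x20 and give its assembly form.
+0x20: a4 dd 62 35 ⇒ word 0x3562dda4 (little)
  opcode bits[31:24]=0x35: addi/RI
  [23:21] rd=3 = R3
  [20:0] imm=187812 = #187812

addi R3, #187812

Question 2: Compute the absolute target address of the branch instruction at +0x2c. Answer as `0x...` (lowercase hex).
off 0x2c: read e8 ff ff d9 as little → 0xd9ffffe8
  op=0xd9ffffe8>>24=0xd9 ⇒ jmp (J)
  imm@[23:0]=0xffffe8 (s24→-24) ⇒ #-24
  target = base 0x86e8 + off 0x2c + 4 + imm -24 = 0x8700

0x8700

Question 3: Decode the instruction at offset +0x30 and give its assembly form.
shr R7, R1

[30] 00 00 e4 5e → 0x5ee40000
  top 8b → 0x5e → shr [RR]
  [23:21] rd=7 = R7
  [20:18] rs=1 = R1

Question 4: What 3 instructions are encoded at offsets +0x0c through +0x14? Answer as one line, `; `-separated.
incr R4; addi R3, #750759; load R5, R7

+0x0c: 00 00 80 ff ⇒ word 0xff800000 (little)
  opcode bits[31:24]=0xff: incr/R
  [23:21] rd=4 = R4
+0x10: a7 74 6b 35 ⇒ word 0x356b74a7 (little)
  opcode bits[31:24]=0x35: addi/RI
  [23:21] rd=3 = R3
  [20:0] imm=750759 = #750759
+0x14: 00 00 bc 2d ⇒ word 0x2dbc0000 (little)
  opcode bits[31:24]=0x2d: load/RR
  [23:21] rd=5 = R5
  [20:18] rs=7 = R7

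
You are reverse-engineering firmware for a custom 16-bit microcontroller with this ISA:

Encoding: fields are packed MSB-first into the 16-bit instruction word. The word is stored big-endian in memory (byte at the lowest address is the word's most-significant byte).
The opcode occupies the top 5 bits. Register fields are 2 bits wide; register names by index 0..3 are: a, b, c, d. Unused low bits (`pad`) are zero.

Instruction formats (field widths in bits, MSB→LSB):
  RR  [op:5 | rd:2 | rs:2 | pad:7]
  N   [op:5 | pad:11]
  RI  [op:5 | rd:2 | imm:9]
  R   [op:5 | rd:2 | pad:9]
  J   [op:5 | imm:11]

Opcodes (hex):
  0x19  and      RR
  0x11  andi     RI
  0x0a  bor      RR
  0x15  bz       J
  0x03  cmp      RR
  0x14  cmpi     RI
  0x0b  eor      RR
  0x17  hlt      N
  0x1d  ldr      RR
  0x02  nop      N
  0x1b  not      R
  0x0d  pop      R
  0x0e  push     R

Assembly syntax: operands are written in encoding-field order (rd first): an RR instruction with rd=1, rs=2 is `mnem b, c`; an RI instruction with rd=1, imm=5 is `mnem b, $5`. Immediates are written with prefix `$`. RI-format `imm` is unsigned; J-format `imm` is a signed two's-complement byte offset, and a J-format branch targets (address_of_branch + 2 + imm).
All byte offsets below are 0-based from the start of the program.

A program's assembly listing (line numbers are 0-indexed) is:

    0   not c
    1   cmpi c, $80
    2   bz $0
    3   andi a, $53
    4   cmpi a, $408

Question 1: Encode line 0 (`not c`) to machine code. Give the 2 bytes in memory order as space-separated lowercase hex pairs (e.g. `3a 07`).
line 0 (not): pack op=0x1b:5|rd=2:2|pad=0:9 = 0xdc00; big→ dc 00

dc 00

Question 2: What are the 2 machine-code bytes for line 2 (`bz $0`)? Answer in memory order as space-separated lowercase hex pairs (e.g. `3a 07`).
a8 00

L2: bz op=0x15:5|imm=0:11 ⇒ 0xa800 ⇒ big a8 00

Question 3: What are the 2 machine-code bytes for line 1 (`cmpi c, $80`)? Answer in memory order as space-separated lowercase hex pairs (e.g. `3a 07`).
line 1 (cmpi): pack op=0x14:5|rd=2:2|imm=80:9 = 0xa450; big→ a4 50

a4 50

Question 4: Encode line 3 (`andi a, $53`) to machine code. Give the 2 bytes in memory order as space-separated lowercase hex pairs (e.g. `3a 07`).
3. andi fields op=0x11:5|rd=0:2|imm=53:9 → word 8835h → 88 35

88 35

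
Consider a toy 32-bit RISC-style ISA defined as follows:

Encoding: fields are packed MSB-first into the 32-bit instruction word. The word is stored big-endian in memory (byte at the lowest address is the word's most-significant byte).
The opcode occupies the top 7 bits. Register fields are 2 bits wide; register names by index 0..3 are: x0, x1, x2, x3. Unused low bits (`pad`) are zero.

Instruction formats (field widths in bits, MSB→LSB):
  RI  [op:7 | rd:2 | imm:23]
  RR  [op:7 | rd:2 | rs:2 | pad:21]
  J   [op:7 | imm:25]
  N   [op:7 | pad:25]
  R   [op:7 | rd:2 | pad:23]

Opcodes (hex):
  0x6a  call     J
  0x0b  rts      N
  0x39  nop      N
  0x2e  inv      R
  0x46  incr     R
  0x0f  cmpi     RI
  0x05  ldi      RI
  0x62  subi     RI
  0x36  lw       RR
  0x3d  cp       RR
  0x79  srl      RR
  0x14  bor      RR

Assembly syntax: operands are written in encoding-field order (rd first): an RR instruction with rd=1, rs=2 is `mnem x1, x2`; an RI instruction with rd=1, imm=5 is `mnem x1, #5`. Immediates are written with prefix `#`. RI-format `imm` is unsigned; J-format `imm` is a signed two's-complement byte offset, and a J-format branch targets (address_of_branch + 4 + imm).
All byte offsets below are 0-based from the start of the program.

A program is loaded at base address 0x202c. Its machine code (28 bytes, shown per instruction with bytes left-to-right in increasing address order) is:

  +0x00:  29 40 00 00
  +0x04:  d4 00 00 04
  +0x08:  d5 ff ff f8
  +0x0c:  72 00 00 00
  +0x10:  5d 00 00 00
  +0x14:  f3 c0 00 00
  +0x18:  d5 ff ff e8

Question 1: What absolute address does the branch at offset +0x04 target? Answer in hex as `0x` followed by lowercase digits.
0x2038

[04] d4 00 00 04 → 0xd4000004
  opcode bits[31:25]=0x6a: call/J
  imm: (w>>0)&0x1ffffff=0x4 → #4
  target = base 0x202c + off 0x04 + 4 + imm 4 = 0x2038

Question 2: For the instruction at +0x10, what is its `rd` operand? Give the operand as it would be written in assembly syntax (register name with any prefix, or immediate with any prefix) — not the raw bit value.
off 0x10: read 5d 00 00 00 as big → 0x5d000000
  opcode bits[31:25]=0x2e: inv/R
  [24:23] rd=2 = x2

x2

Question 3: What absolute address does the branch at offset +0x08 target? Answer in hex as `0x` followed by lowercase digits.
off 0x08: read d5 ff ff f8 as big → 0xd5fffff8
  top 7b → 0x6a → call [J]
  [24:0] imm=33554424 (s25→-8) = #-8
  target = base 0x202c + off 0x08 + 4 + imm -8 = 0x2030

0x2030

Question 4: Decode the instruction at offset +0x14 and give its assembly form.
[14] f3 c0 00 00 → 0xf3c00000
  op=0xf3c00000>>25=0x79 ⇒ srl (RR)
  [24:23] rd=3 = x3
  [22:21] rs=2 = x2

srl x3, x2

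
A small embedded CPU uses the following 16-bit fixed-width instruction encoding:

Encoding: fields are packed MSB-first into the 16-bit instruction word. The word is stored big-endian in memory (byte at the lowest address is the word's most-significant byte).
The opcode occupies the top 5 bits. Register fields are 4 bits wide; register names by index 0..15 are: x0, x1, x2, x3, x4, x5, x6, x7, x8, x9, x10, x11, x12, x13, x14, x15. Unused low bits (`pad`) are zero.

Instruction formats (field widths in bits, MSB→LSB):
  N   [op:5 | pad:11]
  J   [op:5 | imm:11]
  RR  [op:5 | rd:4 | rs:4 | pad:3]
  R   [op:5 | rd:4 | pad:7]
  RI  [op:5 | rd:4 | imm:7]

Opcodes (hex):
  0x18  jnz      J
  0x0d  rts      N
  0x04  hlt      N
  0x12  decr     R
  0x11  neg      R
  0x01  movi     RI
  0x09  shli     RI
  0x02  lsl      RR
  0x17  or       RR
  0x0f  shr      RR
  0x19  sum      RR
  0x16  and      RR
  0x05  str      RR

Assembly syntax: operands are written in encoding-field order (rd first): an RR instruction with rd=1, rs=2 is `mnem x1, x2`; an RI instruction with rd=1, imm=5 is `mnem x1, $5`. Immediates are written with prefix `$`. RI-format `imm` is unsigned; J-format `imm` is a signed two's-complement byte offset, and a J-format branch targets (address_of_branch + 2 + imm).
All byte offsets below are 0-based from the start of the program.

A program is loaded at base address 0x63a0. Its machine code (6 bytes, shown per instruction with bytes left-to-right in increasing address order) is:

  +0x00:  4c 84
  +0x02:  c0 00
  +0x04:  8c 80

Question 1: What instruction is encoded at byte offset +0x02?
[02] c0 00 → 0xc000
  opcode bits[15:11]=0x18: jnz/J
  [10:0] imm=0 = $0

jnz $0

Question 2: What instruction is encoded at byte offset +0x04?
neg x9

@+04  big-endian(8c 80) = 0x8c80
  op=0x8c80>>11=0x11 ⇒ neg (R)
  rd@[10:7]=0x9 ⇒ x9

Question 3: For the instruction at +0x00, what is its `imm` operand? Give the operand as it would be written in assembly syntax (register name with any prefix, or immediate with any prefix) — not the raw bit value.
$4

@+00  big-endian(4c 84) = 0x4c84
  op=0x4c84>>11=0x9 ⇒ shli (RI)
  rd: (w>>7)&0xf=0x9 → x9
  imm: (w>>0)&0x7f=0x4 → $4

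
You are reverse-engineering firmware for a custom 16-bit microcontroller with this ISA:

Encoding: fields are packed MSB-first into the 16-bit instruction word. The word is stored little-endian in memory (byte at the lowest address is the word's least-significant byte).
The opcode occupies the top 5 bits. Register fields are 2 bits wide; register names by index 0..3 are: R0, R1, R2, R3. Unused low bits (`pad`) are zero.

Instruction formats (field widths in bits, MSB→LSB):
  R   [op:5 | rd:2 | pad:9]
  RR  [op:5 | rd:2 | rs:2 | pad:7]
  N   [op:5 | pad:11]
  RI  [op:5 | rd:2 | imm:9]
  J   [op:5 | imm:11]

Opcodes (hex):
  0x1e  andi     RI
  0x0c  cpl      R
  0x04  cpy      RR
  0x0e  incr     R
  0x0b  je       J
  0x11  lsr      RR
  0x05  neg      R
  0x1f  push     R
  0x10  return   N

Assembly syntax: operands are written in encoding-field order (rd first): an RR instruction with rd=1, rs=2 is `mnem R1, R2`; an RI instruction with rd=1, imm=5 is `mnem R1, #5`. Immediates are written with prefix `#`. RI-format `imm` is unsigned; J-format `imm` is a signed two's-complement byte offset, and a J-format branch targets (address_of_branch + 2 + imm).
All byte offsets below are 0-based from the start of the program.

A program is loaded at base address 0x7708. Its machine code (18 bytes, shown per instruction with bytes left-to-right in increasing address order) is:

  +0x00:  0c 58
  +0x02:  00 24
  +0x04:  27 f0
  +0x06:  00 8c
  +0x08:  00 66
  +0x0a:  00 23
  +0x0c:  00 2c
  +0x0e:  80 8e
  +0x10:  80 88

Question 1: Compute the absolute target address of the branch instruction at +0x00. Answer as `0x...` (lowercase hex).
off 0x00: read 0c 58 as little → 0x580c
  top 5b → 0xb → je [J]
  [10:0] imm=12 = #12
  target = base 0x7708 + off 0x00 + 2 + imm 12 = 0x7716

0x7716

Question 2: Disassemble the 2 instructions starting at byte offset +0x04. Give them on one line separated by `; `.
andi R0, #39; lsr R2, R0

off 0x04: read 27 f0 as little → 0xf027
  op=0xf027>>11=0x1e ⇒ andi (RI)
  rd@[10:9]=0x0 ⇒ R0
  imm@[8:0]=0x27 ⇒ #39
off 0x06: read 00 8c as little → 0x8c00
  op=0x8c00>>11=0x11 ⇒ lsr (RR)
  rd@[10:9]=0x2 ⇒ R2
  rs@[8:7]=0x0 ⇒ R0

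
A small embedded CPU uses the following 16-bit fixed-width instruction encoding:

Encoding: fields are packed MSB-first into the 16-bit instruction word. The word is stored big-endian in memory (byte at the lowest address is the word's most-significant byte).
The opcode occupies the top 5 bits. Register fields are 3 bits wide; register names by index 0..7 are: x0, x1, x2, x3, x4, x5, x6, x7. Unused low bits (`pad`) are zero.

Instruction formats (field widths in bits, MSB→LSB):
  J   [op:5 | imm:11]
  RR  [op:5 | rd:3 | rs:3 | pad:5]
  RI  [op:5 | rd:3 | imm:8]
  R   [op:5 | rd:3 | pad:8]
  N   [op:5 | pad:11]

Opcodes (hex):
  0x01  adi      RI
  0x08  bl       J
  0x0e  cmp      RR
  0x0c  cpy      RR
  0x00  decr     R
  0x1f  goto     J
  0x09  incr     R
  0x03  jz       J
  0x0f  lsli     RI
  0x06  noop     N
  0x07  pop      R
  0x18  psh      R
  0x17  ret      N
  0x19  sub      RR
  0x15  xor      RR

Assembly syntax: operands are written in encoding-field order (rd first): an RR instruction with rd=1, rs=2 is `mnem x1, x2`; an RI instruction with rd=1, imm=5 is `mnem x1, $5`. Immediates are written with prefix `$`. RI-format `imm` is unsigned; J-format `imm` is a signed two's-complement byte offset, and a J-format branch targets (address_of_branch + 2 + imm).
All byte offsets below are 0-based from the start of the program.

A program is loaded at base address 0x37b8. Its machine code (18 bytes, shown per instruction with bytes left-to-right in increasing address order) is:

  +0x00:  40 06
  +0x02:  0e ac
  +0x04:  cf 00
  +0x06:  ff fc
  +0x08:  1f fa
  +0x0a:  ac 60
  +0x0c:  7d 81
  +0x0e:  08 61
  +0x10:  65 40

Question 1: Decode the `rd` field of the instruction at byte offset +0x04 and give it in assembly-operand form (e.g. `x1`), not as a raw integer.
@+04  big-endian(cf 00) = 0xcf00
  opcode bits[15:11]=0x19: sub/RR
  rd: (w>>8)&0x7=0x7 → x7
  rs: (w>>5)&0x7=0x0 → x0

x7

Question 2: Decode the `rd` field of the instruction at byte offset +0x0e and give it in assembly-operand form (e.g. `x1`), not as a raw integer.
[0e] 08 61 → 0x0861
  top 5b → 0x1 → adi [RI]
  rd: (w>>8)&0x7=0x0 → x0
  imm: (w>>0)&0xff=0x61 → $97

x0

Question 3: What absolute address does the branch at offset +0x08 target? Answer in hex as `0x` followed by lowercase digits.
off 0x08: read 1f fa as big → 0x1ffa
  op=0x1ffa>>11=0x3 ⇒ jz (J)
  imm: (w>>0)&0x7ff=0x7fa (s11→-6) → $-6
  target = base 0x37b8 + off 0x08 + 2 + imm -6 = 0x37bc

0x37bc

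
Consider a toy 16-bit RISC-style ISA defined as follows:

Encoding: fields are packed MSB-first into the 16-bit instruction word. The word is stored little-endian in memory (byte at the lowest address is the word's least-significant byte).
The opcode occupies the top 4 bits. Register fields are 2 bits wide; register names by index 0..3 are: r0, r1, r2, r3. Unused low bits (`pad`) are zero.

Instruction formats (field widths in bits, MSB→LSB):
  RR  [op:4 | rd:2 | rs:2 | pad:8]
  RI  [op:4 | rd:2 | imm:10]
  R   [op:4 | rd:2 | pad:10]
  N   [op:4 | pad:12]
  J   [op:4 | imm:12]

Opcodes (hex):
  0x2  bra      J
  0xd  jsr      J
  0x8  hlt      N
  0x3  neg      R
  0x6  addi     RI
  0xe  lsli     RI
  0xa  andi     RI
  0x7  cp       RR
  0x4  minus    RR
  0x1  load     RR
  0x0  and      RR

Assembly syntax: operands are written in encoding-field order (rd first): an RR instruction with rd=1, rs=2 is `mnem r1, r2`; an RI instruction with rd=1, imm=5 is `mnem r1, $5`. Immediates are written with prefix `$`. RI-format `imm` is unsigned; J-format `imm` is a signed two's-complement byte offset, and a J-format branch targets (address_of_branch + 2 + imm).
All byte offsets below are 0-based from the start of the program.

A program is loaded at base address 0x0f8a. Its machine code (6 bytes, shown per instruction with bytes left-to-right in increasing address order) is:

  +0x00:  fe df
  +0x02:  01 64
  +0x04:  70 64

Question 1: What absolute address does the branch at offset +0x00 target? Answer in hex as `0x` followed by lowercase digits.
@+00  little-endian(fe df) = 0xdffe
  top 4b → 0xd → jsr [J]
  imm: (w>>0)&0xfff=0xffe (s12→-2) → $-2
  target = base 0x0f8a + off 0x00 + 2 + imm -2 = 0x0f8a

0x0f8a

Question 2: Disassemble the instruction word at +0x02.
[02] 01 64 → 0x6401
  opcode bits[15:12]=0x6: addi/RI
  [11:10] rd=1 = r1
  [9:0] imm=1 = $1

addi r1, $1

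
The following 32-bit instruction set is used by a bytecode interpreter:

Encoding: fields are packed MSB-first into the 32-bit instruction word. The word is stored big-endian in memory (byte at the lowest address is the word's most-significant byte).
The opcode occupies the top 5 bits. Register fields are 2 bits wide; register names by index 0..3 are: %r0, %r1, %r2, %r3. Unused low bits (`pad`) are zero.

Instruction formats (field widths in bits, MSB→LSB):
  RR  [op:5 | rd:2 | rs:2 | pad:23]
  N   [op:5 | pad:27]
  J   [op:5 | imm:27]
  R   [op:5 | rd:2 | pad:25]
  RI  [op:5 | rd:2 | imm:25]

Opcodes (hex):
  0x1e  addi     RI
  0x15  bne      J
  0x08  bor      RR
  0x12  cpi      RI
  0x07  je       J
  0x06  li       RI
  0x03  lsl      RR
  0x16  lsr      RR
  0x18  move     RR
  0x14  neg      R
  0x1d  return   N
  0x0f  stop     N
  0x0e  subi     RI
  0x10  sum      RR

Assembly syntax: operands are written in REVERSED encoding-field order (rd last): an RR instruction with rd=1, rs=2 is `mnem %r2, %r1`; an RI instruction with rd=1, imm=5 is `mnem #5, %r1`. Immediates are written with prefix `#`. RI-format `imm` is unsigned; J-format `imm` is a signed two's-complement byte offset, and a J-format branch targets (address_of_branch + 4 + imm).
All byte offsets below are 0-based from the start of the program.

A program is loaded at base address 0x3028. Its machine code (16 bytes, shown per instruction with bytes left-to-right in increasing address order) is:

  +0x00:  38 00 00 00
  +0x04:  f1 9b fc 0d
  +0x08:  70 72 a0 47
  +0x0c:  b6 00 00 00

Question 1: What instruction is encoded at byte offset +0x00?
je #0

[00] 38 00 00 00 → 0x38000000
  top 5b → 0x7 → je [J]
  imm: (w>>0)&0x7ffffff=0x0 → #0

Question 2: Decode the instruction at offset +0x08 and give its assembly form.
subi #7512135, %r0

off 0x08: read 70 72 a0 47 as big → 0x7072a047
  opcode bits[31:27]=0xe: subi/RI
  rd: (w>>25)&0x3=0x0 → %r0
  imm: (w>>0)&0x1ffffff=0x72a047 → #7512135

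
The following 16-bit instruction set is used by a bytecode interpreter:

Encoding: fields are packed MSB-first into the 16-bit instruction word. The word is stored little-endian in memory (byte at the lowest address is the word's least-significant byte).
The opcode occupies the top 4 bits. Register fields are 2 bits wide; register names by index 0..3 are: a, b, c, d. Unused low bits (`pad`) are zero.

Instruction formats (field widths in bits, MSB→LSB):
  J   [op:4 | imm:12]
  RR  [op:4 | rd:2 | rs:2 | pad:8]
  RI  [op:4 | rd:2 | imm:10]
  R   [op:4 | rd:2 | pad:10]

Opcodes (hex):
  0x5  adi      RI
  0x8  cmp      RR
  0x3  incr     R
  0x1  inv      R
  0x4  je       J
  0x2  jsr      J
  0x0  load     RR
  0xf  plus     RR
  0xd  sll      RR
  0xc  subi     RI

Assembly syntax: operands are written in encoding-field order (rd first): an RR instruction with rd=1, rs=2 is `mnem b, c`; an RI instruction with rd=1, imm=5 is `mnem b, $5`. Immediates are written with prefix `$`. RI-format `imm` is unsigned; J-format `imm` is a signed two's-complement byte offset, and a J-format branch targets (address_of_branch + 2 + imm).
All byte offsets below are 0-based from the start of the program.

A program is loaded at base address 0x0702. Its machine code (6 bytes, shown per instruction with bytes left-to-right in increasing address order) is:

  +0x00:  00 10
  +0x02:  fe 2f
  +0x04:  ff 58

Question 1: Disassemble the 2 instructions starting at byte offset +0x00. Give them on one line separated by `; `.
inv a; jsr $-2

@+00  little-endian(00 10) = 0x1000
  op=0x1000>>12=0x1 ⇒ inv (R)
  rd@[11:10]=0x0 ⇒ a
@+02  little-endian(fe 2f) = 0x2ffe
  op=0x2ffe>>12=0x2 ⇒ jsr (J)
  imm@[11:0]=0xffe (s12→-2) ⇒ $-2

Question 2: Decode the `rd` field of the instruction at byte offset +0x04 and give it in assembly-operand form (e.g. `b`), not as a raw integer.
[04] ff 58 → 0x58ff
  op=0x58ff>>12=0x5 ⇒ adi (RI)
  [11:10] rd=2 = c
  [9:0] imm=255 = $255

c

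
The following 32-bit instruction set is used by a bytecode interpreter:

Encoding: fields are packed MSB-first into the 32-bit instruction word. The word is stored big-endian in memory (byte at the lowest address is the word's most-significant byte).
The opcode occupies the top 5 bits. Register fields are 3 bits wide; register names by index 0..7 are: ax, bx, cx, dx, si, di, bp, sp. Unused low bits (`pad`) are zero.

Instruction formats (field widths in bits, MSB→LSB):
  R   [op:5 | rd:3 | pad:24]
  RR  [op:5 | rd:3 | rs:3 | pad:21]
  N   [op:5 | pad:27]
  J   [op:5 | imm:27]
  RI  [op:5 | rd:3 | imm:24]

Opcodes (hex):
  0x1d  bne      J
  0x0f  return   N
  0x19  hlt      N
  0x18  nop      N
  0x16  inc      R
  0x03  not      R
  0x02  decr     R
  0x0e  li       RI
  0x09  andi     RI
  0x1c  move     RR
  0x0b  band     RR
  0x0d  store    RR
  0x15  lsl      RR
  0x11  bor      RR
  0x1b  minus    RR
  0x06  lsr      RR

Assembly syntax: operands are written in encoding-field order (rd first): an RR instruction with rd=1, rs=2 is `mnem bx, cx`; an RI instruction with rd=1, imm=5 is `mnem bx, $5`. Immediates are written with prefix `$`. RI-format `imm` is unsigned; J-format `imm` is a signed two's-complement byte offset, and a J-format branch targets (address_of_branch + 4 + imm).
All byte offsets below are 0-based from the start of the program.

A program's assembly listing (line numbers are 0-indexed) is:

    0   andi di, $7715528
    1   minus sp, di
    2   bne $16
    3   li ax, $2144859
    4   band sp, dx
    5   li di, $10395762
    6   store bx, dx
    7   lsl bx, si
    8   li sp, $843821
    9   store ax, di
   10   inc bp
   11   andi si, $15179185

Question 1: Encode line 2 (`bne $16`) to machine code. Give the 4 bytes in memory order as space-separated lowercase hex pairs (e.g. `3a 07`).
e8 00 00 10

L2: bne op=0x1d:5|imm=16:27 ⇒ 0xe8000010 ⇒ big e8 00 00 10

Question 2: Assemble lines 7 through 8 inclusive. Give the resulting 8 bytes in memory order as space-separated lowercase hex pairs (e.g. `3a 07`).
a9 80 00 00 77 0c e0 2d

L7: lsl op=0x15:5|rd=1:3|rs=4:3|pad=0:21 ⇒ 0xa9800000 ⇒ big a9 80 00 00
L8: li op=0xe:5|rd=7:3|imm=843821:24 ⇒ 0x770ce02d ⇒ big 77 0c e0 2d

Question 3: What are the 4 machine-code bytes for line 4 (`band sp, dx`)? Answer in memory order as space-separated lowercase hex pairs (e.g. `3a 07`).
line 4 (band): pack op=0xb:5|rd=7:3|rs=3:3|pad=0:21 = 0x5f600000; big→ 5f 60 00 00

5f 60 00 00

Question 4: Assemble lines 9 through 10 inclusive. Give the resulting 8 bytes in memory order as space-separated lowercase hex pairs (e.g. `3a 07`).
68 a0 00 00 b6 00 00 00

9. store fields op=0xd:5|rd=0:3|rs=5:3|pad=0:21 → word 68a00000h → 68 a0 00 00
10. inc fields op=0x16:5|rd=6:3|pad=0:24 → word b6000000h → b6 00 00 00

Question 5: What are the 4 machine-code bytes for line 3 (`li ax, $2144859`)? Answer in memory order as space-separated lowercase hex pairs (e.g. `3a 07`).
L3: li op=0xe:5|rd=0:3|imm=2144859:24 ⇒ 0x7020ba5b ⇒ big 70 20 ba 5b

70 20 ba 5b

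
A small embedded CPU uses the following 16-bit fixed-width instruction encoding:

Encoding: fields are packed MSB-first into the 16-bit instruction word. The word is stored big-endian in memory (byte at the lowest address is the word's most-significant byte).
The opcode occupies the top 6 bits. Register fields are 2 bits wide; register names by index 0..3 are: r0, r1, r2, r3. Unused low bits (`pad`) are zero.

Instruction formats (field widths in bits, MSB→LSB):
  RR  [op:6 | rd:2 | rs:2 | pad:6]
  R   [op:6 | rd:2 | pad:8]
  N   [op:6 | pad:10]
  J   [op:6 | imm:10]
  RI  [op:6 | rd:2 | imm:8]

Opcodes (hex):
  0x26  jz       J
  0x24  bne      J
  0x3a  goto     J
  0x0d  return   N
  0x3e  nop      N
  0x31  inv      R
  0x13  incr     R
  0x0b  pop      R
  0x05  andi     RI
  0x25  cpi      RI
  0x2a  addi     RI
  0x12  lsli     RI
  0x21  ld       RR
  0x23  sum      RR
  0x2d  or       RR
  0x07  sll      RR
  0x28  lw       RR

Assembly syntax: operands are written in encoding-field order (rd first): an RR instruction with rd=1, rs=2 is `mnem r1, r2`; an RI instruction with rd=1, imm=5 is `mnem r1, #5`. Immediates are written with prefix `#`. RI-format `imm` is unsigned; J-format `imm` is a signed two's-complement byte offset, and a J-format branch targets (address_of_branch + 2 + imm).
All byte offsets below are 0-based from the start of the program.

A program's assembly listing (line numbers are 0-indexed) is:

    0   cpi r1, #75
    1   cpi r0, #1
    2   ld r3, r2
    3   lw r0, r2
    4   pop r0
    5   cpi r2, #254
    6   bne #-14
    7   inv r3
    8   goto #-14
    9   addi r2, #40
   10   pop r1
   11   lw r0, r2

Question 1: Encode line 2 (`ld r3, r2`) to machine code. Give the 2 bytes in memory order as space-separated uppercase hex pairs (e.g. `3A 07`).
87 80

L2: ld op=0x21:6|rd=3:2|rs=2:2|pad=0:6 ⇒ 0x8780 ⇒ big 87 80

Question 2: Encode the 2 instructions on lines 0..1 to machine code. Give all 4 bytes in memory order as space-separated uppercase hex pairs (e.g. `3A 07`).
L0: cpi op=0x25:6|rd=1:2|imm=75:8 ⇒ 0x954b ⇒ big 95 4b
L1: cpi op=0x25:6|rd=0:2|imm=1:8 ⇒ 0x9401 ⇒ big 94 01

95 4B 94 01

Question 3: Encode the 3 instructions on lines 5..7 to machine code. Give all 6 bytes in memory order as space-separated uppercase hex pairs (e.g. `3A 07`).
96 FE 93 F2 C7 00

L5: cpi op=0x25:6|rd=2:2|imm=254:8 ⇒ 0x96fe ⇒ big 96 fe
L6: bne op=0x24:6|imm=-14:10 ⇒ 0x93f2 ⇒ big 93 f2
L7: inv op=0x31:6|rd=3:2|pad=0:8 ⇒ 0xc700 ⇒ big c7 00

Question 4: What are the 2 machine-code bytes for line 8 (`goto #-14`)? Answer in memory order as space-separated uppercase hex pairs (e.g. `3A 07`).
EB F2

L8: goto op=0x3a:6|imm=-14:10 ⇒ 0xebf2 ⇒ big eb f2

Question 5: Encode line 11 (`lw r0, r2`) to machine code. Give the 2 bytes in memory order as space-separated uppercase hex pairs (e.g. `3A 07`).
A0 80

line 11 (lw): pack op=0x28:6|rd=0:2|rs=2:2|pad=0:6 = 0xa080; big→ a0 80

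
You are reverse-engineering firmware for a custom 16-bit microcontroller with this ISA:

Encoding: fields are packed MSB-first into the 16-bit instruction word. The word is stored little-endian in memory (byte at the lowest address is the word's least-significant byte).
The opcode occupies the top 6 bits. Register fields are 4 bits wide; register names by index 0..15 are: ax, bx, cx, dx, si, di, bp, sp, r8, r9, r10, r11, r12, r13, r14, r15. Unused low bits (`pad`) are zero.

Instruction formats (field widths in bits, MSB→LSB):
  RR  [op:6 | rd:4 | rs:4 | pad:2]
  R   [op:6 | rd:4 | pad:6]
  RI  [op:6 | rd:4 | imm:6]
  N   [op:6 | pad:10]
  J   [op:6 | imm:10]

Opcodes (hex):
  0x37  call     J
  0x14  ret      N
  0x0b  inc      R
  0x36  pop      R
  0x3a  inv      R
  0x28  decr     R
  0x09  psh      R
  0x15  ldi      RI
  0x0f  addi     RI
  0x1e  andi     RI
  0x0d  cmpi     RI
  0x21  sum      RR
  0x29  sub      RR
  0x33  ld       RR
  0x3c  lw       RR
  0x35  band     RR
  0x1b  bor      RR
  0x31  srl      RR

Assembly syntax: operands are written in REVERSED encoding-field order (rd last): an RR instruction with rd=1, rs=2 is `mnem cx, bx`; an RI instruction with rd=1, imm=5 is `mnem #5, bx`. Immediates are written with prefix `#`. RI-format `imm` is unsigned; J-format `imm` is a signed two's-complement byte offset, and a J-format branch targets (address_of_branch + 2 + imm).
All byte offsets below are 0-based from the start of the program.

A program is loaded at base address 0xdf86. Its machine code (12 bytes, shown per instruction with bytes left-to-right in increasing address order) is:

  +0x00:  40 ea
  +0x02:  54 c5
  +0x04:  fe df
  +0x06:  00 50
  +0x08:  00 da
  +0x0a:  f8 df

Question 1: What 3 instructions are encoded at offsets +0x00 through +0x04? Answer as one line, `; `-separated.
off 0x00: read 40 ea as little → 0xea40
  op=0xea40>>10=0x3a ⇒ inv (R)
  rd: (w>>6)&0xf=0x9 → r9
off 0x02: read 54 c5 as little → 0xc554
  op=0xc554>>10=0x31 ⇒ srl (RR)
  rd: (w>>6)&0xf=0x5 → di
  rs: (w>>2)&0xf=0x5 → di
off 0x04: read fe df as little → 0xdffe
  op=0xdffe>>10=0x37 ⇒ call (J)
  imm: (w>>0)&0x3ff=0x3fe (s10→-2) → #-2

inv r9; srl di, di; call #-2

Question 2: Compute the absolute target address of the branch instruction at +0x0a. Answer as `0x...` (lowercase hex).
0xdf8a

+0x0a: f8 df ⇒ word 0xdff8 (little)
  opcode bits[15:10]=0x37: call/J
  imm: (w>>0)&0x3ff=0x3f8 (s10→-8) → #-8
  target = base 0xdf86 + off 0x0a + 2 + imm -8 = 0xdf8a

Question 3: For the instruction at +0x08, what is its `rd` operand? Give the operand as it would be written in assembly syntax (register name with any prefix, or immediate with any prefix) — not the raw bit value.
r8

off 0x08: read 00 da as little → 0xda00
  opcode bits[15:10]=0x36: pop/R
  [9:6] rd=8 = r8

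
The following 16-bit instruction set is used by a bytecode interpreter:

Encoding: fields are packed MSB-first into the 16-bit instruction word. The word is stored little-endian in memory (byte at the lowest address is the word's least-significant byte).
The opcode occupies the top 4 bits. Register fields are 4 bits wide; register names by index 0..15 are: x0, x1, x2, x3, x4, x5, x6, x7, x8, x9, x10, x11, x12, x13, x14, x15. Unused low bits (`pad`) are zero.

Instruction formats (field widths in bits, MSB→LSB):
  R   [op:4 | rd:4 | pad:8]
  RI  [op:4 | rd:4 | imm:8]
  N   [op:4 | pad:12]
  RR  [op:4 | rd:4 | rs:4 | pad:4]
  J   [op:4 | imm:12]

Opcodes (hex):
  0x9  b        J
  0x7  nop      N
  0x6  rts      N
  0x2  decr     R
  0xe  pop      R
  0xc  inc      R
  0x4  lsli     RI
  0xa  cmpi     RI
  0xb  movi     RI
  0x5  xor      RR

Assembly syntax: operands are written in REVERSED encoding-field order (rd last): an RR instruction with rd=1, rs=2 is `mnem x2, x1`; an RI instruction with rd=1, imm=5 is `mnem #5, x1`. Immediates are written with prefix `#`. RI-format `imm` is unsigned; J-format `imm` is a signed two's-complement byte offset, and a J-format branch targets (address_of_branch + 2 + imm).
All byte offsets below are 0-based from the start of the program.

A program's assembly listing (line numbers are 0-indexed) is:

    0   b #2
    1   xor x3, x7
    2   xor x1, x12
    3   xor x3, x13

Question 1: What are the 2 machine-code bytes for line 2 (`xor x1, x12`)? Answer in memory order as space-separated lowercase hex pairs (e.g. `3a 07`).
10 5c

L2: xor op=0x5:4|rd=12:4|rs=1:4|pad=0:4 ⇒ 0x5c10 ⇒ little 10 5c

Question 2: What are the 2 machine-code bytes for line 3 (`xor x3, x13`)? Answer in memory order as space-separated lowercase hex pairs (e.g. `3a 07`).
30 5d

line 3 (xor): pack op=0x5:4|rd=13:4|rs=3:4|pad=0:4 = 0x5d30; little→ 30 5d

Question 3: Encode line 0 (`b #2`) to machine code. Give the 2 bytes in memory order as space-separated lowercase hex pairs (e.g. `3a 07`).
02 90

L0: b op=0x9:4|imm=2:12 ⇒ 0x9002 ⇒ little 02 90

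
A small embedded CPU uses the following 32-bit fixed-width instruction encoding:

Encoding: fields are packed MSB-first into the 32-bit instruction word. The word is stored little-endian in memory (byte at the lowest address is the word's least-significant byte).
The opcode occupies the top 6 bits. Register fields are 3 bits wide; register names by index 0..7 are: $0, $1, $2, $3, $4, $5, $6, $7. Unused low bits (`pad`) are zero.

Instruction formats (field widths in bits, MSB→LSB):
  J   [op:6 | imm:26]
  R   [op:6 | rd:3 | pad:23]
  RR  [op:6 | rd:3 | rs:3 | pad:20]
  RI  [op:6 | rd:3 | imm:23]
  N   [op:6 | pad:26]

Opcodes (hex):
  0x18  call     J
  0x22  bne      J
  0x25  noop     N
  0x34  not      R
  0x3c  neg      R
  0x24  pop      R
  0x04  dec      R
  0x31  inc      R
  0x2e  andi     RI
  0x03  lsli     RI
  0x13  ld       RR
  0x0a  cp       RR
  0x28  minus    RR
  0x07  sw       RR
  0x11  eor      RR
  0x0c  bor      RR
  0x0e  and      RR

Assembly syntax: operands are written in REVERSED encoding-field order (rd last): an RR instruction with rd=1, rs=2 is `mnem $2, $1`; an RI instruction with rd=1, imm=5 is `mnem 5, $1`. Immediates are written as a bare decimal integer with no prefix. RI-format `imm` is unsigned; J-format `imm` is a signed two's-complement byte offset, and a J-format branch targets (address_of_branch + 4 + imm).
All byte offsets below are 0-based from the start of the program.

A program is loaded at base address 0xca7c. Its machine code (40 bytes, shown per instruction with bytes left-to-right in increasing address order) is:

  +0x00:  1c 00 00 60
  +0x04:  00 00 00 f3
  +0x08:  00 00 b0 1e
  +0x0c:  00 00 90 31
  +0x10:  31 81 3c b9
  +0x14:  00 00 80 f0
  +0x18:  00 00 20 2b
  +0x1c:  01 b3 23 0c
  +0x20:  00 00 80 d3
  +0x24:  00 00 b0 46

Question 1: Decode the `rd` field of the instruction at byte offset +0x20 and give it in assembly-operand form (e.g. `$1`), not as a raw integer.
@+20  little-endian(00 00 80 d3) = 0xd3800000
  opcode bits[31:26]=0x34: not/R
  rd: (w>>23)&0x7=0x7 → $7

$7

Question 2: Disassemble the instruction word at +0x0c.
[0c] 00 00 90 31 → 0x31900000
  top 6b → 0xc → bor [RR]
  rd@[25:23]=0x3 ⇒ $3
  rs@[22:20]=0x1 ⇒ $1

bor $1, $3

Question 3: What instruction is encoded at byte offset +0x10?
off 0x10: read 31 81 3c b9 as little → 0xb93c8131
  opcode bits[31:26]=0x2e: andi/RI
  [25:23] rd=2 = $2
  [22:0] imm=3965233 = 3965233

andi 3965233, $2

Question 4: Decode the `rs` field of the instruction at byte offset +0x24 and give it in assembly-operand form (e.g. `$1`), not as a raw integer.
[24] 00 00 b0 46 → 0x46b00000
  op=0x46b00000>>26=0x11 ⇒ eor (RR)
  rd: (w>>23)&0x7=0x5 → $5
  rs: (w>>20)&0x7=0x3 → $3

$3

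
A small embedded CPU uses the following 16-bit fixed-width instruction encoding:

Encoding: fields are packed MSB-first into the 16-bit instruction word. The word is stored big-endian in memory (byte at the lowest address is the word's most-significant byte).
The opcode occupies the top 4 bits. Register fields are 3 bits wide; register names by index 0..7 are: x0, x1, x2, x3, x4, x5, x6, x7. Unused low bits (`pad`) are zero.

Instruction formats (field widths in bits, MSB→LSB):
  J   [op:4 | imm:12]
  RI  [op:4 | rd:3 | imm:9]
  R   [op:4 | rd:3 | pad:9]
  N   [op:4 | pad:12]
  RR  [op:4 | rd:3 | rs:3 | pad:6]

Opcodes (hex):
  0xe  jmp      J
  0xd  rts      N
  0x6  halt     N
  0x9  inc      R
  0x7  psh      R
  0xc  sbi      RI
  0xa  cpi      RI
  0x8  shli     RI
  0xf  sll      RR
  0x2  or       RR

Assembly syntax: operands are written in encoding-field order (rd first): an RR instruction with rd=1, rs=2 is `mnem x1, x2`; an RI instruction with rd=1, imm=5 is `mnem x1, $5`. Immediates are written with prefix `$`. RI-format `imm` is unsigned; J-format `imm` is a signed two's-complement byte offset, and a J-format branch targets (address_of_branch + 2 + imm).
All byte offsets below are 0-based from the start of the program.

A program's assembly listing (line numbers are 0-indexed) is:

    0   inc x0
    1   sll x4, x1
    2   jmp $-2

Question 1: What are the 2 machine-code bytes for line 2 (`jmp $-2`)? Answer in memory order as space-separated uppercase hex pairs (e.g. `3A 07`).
line 2 (jmp): pack op=0xe:4|imm=-2:12 = 0xeffe; big→ ef fe

EF FE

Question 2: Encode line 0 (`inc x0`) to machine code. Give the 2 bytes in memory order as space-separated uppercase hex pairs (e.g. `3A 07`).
90 00

line 0 (inc): pack op=0x9:4|rd=0:3|pad=0:9 = 0x9000; big→ 90 00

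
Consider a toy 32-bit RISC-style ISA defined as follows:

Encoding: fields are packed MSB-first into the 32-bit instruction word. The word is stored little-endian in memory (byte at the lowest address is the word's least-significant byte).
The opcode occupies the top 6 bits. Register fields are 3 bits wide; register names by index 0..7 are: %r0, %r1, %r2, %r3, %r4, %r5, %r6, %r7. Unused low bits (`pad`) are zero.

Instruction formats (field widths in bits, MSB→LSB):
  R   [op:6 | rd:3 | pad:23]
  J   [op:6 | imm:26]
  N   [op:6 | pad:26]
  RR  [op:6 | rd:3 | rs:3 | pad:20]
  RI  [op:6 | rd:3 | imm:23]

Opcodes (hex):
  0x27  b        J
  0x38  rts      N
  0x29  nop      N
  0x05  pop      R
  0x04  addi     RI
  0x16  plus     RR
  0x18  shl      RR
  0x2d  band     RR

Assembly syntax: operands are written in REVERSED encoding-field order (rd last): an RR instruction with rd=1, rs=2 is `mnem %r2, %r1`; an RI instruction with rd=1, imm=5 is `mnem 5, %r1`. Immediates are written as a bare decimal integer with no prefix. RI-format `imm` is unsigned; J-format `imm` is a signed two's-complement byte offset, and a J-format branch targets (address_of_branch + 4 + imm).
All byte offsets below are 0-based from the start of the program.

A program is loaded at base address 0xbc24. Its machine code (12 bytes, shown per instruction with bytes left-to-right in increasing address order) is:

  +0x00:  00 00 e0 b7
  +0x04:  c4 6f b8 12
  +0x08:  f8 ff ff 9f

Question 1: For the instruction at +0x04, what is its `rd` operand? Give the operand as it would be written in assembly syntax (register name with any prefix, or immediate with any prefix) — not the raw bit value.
@+04  little-endian(c4 6f b8 12) = 0x12b86fc4
  op=0x12b86fc4>>26=0x4 ⇒ addi (RI)
  [25:23] rd=5 = %r5
  [22:0] imm=3698628 = 3698628

%r5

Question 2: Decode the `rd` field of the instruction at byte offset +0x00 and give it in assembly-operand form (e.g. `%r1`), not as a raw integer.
off 0x00: read 00 00 e0 b7 as little → 0xb7e00000
  top 6b → 0x2d → band [RR]
  rd: (w>>23)&0x7=0x7 → %r7
  rs: (w>>20)&0x7=0x6 → %r6

%r7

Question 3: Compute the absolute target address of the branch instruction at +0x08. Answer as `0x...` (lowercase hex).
@+08  little-endian(f8 ff ff 9f) = 0x9ffffff8
  op=0x9ffffff8>>26=0x27 ⇒ b (J)
  imm: (w>>0)&0x3ffffff=0x3fffff8 (s26→-8) → -8
  target = base 0xbc24 + off 0x08 + 4 + imm -8 = 0xbc28

0xbc28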